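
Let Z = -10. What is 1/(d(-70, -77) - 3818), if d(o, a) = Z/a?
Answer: -77/293976 ≈ -0.00026193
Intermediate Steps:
d(o, a) = -10/a
1/(d(-70, -77) - 3818) = 1/(-10/(-77) - 3818) = 1/(-10*(-1/77) - 3818) = 1/(10/77 - 3818) = 1/(-293976/77) = -77/293976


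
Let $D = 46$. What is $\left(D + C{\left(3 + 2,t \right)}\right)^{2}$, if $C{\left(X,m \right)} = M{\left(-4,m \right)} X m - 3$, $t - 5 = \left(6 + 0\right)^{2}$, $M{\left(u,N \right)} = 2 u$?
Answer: $2550409$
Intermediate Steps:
$t = 41$ ($t = 5 + \left(6 + 0\right)^{2} = 5 + 6^{2} = 5 + 36 = 41$)
$C{\left(X,m \right)} = -3 - 8 X m$ ($C{\left(X,m \right)} = 2 \left(-4\right) X m - 3 = - 8 X m - 3 = -3 - 8 X m$)
$\left(D + C{\left(3 + 2,t \right)}\right)^{2} = \left(46 - \left(3 + 8 \left(3 + 2\right) 41\right)\right)^{2} = \left(46 - \left(3 + 40 \cdot 41\right)\right)^{2} = \left(46 - 1643\right)^{2} = \left(-1597\right)^{2} = 2550409$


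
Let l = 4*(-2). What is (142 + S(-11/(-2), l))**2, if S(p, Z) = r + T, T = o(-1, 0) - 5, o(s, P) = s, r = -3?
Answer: 17689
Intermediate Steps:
T = -6 (T = -1 - 5 = -6)
l = -8
S(p, Z) = -9 (S(p, Z) = -3 - 6 = -9)
(142 + S(-11/(-2), l))**2 = (142 - 9)**2 = 133**2 = 17689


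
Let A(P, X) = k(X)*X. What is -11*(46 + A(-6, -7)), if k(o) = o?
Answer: -1045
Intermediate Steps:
A(P, X) = X**2 (A(P, X) = X*X = X**2)
-11*(46 + A(-6, -7)) = -11*(46 + (-7)**2) = -11*(46 + 49) = -11*95 = -1045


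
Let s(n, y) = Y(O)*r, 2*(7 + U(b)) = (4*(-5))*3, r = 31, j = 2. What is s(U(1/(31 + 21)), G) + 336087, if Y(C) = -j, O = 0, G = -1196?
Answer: 336025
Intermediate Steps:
U(b) = -37 (U(b) = -7 + ((4*(-5))*3)/2 = -7 + (-20*3)/2 = -7 + (1/2)*(-60) = -7 - 30 = -37)
Y(C) = -2 (Y(C) = -1*2 = -2)
s(n, y) = -62 (s(n, y) = -2*31 = -62)
s(U(1/(31 + 21)), G) + 336087 = -62 + 336087 = 336025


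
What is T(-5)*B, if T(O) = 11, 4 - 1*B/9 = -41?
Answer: 4455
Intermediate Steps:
B = 405 (B = 36 - 9*(-41) = 36 + 369 = 405)
T(-5)*B = 11*405 = 4455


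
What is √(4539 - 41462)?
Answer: I*√36923 ≈ 192.15*I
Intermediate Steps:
√(4539 - 41462) = √(-36923) = I*√36923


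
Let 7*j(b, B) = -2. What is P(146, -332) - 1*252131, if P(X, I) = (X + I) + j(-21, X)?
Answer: -1766221/7 ≈ -2.5232e+5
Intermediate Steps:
j(b, B) = -2/7 (j(b, B) = (⅐)*(-2) = -2/7)
P(X, I) = -2/7 + I + X (P(X, I) = (X + I) - 2/7 = (I + X) - 2/7 = -2/7 + I + X)
P(146, -332) - 1*252131 = (-2/7 - 332 + 146) - 1*252131 = -1304/7 - 252131 = -1766221/7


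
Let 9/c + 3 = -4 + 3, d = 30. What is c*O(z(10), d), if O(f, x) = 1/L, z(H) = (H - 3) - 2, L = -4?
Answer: 9/16 ≈ 0.56250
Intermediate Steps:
z(H) = -5 + H (z(H) = (-3 + H) - 2 = -5 + H)
c = -9/4 (c = 9/(-3 + (-4 + 3)) = 9/(-3 - 1) = 9/(-4) = 9*(-1/4) = -9/4 ≈ -2.2500)
O(f, x) = -1/4 (O(f, x) = 1/(-4) = -1/4)
c*O(z(10), d) = -9/4*(-1/4) = 9/16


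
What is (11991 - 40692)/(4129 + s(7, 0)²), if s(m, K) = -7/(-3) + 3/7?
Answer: -12657141/1824253 ≈ -6.9383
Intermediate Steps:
s(m, K) = 58/21 (s(m, K) = -7*(-⅓) + 3*(⅐) = 7/3 + 3/7 = 58/21)
(11991 - 40692)/(4129 + s(7, 0)²) = (11991 - 40692)/(4129 + (58/21)²) = -28701/(4129 + 3364/441) = -28701/1824253/441 = -28701*441/1824253 = -12657141/1824253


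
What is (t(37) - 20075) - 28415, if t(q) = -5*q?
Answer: -48675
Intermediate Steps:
(t(37) - 20075) - 28415 = (-5*37 - 20075) - 28415 = (-185 - 20075) - 28415 = -20260 - 28415 = -48675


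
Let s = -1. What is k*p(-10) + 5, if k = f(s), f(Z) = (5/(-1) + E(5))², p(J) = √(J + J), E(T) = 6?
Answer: 5 + 2*I*√5 ≈ 5.0 + 4.4721*I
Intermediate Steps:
p(J) = √2*√J (p(J) = √(2*J) = √2*√J)
f(Z) = 1 (f(Z) = (5/(-1) + 6)² = (5*(-1) + 6)² = (-5 + 6)² = 1² = 1)
k = 1
k*p(-10) + 5 = 1*(√2*√(-10)) + 5 = 1*(√2*(I*√10)) + 5 = 1*(2*I*√5) + 5 = 2*I*√5 + 5 = 5 + 2*I*√5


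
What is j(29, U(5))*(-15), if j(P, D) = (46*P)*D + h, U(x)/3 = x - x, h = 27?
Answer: -405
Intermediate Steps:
U(x) = 0 (U(x) = 3*(x - x) = 3*0 = 0)
j(P, D) = 27 + 46*D*P (j(P, D) = (46*P)*D + 27 = 46*D*P + 27 = 27 + 46*D*P)
j(29, U(5))*(-15) = (27 + 46*0*29)*(-15) = (27 + 0)*(-15) = 27*(-15) = -405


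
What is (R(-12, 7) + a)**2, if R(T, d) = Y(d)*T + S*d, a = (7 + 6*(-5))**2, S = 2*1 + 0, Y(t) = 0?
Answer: 294849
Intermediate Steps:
S = 2 (S = 2 + 0 = 2)
a = 529 (a = (7 - 30)**2 = (-23)**2 = 529)
R(T, d) = 2*d (R(T, d) = 0*T + 2*d = 0 + 2*d = 2*d)
(R(-12, 7) + a)**2 = (2*7 + 529)**2 = (14 + 529)**2 = 543**2 = 294849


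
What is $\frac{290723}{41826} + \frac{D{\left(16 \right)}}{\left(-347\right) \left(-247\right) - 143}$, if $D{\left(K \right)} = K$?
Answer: $\frac{1382037413}{198826862} \approx 6.951$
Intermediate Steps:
$\frac{290723}{41826} + \frac{D{\left(16 \right)}}{\left(-347\right) \left(-247\right) - 143} = \frac{290723}{41826} + \frac{16}{\left(-347\right) \left(-247\right) - 143} = 290723 \cdot \frac{1}{41826} + \frac{16}{85709 + \left(-160 + 17\right)} = \frac{290723}{41826} + \frac{16}{85709 - 143} = \frac{290723}{41826} + \frac{16}{85566} = \frac{290723}{41826} + 16 \cdot \frac{1}{85566} = \frac{290723}{41826} + \frac{8}{42783} = \frac{1382037413}{198826862}$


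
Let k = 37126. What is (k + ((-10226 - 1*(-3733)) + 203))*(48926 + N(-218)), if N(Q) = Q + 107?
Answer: 1505259340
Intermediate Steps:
N(Q) = 107 + Q
(k + ((-10226 - 1*(-3733)) + 203))*(48926 + N(-218)) = (37126 + ((-10226 - 1*(-3733)) + 203))*(48926 + (107 - 218)) = (37126 + ((-10226 + 3733) + 203))*(48926 - 111) = (37126 + (-6493 + 203))*48815 = (37126 - 6290)*48815 = 30836*48815 = 1505259340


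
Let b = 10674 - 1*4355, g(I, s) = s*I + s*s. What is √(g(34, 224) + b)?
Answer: √64111 ≈ 253.20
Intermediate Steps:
g(I, s) = s² + I*s (g(I, s) = I*s + s² = s² + I*s)
b = 6319 (b = 10674 - 4355 = 6319)
√(g(34, 224) + b) = √(224*(34 + 224) + 6319) = √(224*258 + 6319) = √(57792 + 6319) = √64111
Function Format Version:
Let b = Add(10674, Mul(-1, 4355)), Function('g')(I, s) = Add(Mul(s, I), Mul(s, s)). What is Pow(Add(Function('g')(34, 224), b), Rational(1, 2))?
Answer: Pow(64111, Rational(1, 2)) ≈ 253.20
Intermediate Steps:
Function('g')(I, s) = Add(Pow(s, 2), Mul(I, s)) (Function('g')(I, s) = Add(Mul(I, s), Pow(s, 2)) = Add(Pow(s, 2), Mul(I, s)))
b = 6319 (b = Add(10674, -4355) = 6319)
Pow(Add(Function('g')(34, 224), b), Rational(1, 2)) = Pow(Add(Mul(224, Add(34, 224)), 6319), Rational(1, 2)) = Pow(Add(Mul(224, 258), 6319), Rational(1, 2)) = Pow(Add(57792, 6319), Rational(1, 2)) = Pow(64111, Rational(1, 2))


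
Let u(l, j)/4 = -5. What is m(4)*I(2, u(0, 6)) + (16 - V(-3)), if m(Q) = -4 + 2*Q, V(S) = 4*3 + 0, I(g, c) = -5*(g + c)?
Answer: 364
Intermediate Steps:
u(l, j) = -20 (u(l, j) = 4*(-5) = -20)
I(g, c) = -5*c - 5*g (I(g, c) = -5*(c + g) = -5*c - 5*g)
V(S) = 12 (V(S) = 12 + 0 = 12)
m(4)*I(2, u(0, 6)) + (16 - V(-3)) = (-4 + 2*4)*(-5*(-20) - 5*2) + (16 - 1*12) = (-4 + 8)*(100 - 10) + (16 - 12) = 4*90 + 4 = 360 + 4 = 364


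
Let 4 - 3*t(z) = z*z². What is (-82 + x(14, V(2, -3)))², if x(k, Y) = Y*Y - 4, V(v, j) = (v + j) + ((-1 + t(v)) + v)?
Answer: 574564/81 ≈ 7093.4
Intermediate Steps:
t(z) = 4/3 - z³/3 (t(z) = 4/3 - z*z²/3 = 4/3 - z³/3)
V(v, j) = ⅓ + j + 2*v - v³/3 (V(v, j) = (v + j) + ((-1 + (4/3 - v³/3)) + v) = (j + v) + ((⅓ - v³/3) + v) = (j + v) + (⅓ + v - v³/3) = ⅓ + j + 2*v - v³/3)
x(k, Y) = -4 + Y² (x(k, Y) = Y² - 4 = -4 + Y²)
(-82 + x(14, V(2, -3)))² = (-82 + (-4 + (⅓ - 3 + 2*2 - ⅓*2³)²))² = (-82 + (-4 + (⅓ - 3 + 4 - ⅓*8)²))² = (-82 + (-4 + (⅓ - 3 + 4 - 8/3)²))² = (-82 + (-4 + (-4/3)²))² = (-82 + (-4 + 16/9))² = (-82 - 20/9)² = (-758/9)² = 574564/81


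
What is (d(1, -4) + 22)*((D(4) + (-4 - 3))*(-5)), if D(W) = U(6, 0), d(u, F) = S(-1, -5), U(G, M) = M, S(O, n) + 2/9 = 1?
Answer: 7175/9 ≈ 797.22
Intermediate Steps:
S(O, n) = 7/9 (S(O, n) = -2/9 + 1 = 7/9)
d(u, F) = 7/9
D(W) = 0
(d(1, -4) + 22)*((D(4) + (-4 - 3))*(-5)) = (7/9 + 22)*((0 + (-4 - 3))*(-5)) = 205*((0 - 7)*(-5))/9 = 205*(-7*(-5))/9 = (205/9)*35 = 7175/9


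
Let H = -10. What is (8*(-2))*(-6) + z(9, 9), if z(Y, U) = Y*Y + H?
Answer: 167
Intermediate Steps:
z(Y, U) = -10 + Y² (z(Y, U) = Y*Y - 10 = Y² - 10 = -10 + Y²)
(8*(-2))*(-6) + z(9, 9) = (8*(-2))*(-6) + (-10 + 9²) = -16*(-6) + (-10 + 81) = 96 + 71 = 167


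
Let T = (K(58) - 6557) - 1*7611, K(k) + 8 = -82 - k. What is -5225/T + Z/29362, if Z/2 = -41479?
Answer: -517105139/210173196 ≈ -2.4604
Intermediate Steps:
K(k) = -90 - k (K(k) = -8 + (-82 - k) = -90 - k)
Z = -82958 (Z = 2*(-41479) = -82958)
T = -14316 (T = ((-90 - 1*58) - 6557) - 1*7611 = ((-90 - 58) - 6557) - 7611 = (-148 - 6557) - 7611 = -6705 - 7611 = -14316)
-5225/T + Z/29362 = -5225/(-14316) - 82958/29362 = -5225*(-1/14316) - 82958*1/29362 = 5225/14316 - 41479/14681 = -517105139/210173196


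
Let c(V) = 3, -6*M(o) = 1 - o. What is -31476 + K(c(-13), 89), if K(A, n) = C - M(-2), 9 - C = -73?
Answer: -62787/2 ≈ -31394.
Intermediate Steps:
M(o) = -⅙ + o/6 (M(o) = -(1 - o)/6 = -⅙ + o/6)
C = 82 (C = 9 - 1*(-73) = 9 + 73 = 82)
K(A, n) = 165/2 (K(A, n) = 82 - (-⅙ + (⅙)*(-2)) = 82 - (-⅙ - ⅓) = 82 - 1*(-½) = 82 + ½ = 165/2)
-31476 + K(c(-13), 89) = -31476 + 165/2 = -62787/2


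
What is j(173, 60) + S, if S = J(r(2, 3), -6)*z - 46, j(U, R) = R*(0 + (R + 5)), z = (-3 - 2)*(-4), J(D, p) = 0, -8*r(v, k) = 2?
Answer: 3854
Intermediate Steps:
r(v, k) = -¼ (r(v, k) = -⅛*2 = -¼)
z = 20 (z = -5*(-4) = 20)
j(U, R) = R*(5 + R) (j(U, R) = R*(0 + (5 + R)) = R*(5 + R))
S = -46 (S = 0*20 - 46 = 0 - 46 = -46)
j(173, 60) + S = 60*(5 + 60) - 46 = 60*65 - 46 = 3900 - 46 = 3854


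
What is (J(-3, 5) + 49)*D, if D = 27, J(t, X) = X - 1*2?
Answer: 1404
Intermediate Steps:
J(t, X) = -2 + X (J(t, X) = X - 2 = -2 + X)
(J(-3, 5) + 49)*D = ((-2 + 5) + 49)*27 = (3 + 49)*27 = 52*27 = 1404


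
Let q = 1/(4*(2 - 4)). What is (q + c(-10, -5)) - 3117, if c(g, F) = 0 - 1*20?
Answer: -25097/8 ≈ -3137.1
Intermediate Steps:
c(g, F) = -20 (c(g, F) = 0 - 20 = -20)
q = -1/8 (q = 1/(4*(-2)) = 1/(-8) = -1/8 ≈ -0.12500)
(q + c(-10, -5)) - 3117 = (-1/8 - 20) - 3117 = -161/8 - 3117 = -25097/8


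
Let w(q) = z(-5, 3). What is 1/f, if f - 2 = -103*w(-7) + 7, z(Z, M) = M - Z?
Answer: -1/815 ≈ -0.0012270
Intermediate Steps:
w(q) = 8 (w(q) = 3 - 1*(-5) = 3 + 5 = 8)
f = -815 (f = 2 + (-103*8 + 7) = 2 + (-824 + 7) = 2 - 817 = -815)
1/f = 1/(-815) = -1/815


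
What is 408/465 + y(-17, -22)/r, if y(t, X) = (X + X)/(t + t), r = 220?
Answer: 931/1054 ≈ 0.88330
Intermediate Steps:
y(t, X) = X/t (y(t, X) = (2*X)/((2*t)) = (2*X)*(1/(2*t)) = X/t)
408/465 + y(-17, -22)/r = 408/465 - 22/(-17)/220 = 408*(1/465) - 22*(-1/17)*(1/220) = 136/155 + (22/17)*(1/220) = 136/155 + 1/170 = 931/1054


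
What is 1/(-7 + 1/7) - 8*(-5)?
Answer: 1913/48 ≈ 39.854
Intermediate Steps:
1/(-7 + 1/7) - 8*(-5) = 1/(-7 + 1/7) + 40 = 1/(-48/7) + 40 = -7/48 + 40 = 1913/48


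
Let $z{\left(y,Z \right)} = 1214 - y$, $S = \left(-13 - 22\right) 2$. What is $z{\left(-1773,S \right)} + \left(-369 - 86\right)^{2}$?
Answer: $210012$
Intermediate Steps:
$S = -70$ ($S = \left(-35\right) 2 = -70$)
$z{\left(-1773,S \right)} + \left(-369 - 86\right)^{2} = \left(1214 - -1773\right) + \left(-369 - 86\right)^{2} = \left(1214 + 1773\right) + \left(-455\right)^{2} = 2987 + 207025 = 210012$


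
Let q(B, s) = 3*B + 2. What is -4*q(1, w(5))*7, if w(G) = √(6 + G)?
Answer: -140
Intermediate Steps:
q(B, s) = 2 + 3*B
-4*q(1, w(5))*7 = -4*(2 + 3*1)*7 = -4*(2 + 3)*7 = -4*5*7 = -20*7 = -140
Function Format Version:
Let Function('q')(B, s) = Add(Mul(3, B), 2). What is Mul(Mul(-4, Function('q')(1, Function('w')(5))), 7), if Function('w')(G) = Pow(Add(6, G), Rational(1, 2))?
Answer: -140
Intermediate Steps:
Function('q')(B, s) = Add(2, Mul(3, B))
Mul(Mul(-4, Function('q')(1, Function('w')(5))), 7) = Mul(Mul(-4, Add(2, Mul(3, 1))), 7) = Mul(Mul(-4, Add(2, 3)), 7) = Mul(Mul(-4, 5), 7) = Mul(-20, 7) = -140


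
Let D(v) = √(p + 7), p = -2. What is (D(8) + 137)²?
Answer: (137 + √5)² ≈ 19387.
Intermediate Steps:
D(v) = √5 (D(v) = √(-2 + 7) = √5)
(D(8) + 137)² = (√5 + 137)² = (137 + √5)²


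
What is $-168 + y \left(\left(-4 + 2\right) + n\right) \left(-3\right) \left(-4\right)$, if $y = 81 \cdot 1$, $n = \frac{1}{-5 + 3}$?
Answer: $-2598$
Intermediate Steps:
$n = - \frac{1}{2}$ ($n = \frac{1}{-2} = - \frac{1}{2} \approx -0.5$)
$y = 81$
$-168 + y \left(\left(-4 + 2\right) + n\right) \left(-3\right) \left(-4\right) = -168 + 81 \left(\left(-4 + 2\right) - \frac{1}{2}\right) \left(-3\right) \left(-4\right) = -168 + 81 \left(-2 - \frac{1}{2}\right) \left(-3\right) \left(-4\right) = -168 + 81 \left(- \frac{5}{2}\right) \left(-3\right) \left(-4\right) = -168 + 81 \cdot \frac{15}{2} \left(-4\right) = -168 + 81 \left(-30\right) = -168 - 2430 = -2598$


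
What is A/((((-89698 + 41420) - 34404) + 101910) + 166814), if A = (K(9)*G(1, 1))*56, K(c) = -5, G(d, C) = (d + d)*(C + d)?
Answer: -560/93021 ≈ -0.0060201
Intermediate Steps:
G(d, C) = 2*d*(C + d) (G(d, C) = (2*d)*(C + d) = 2*d*(C + d))
A = -1120 (A = -10*(1 + 1)*56 = -10*2*56 = -5*4*56 = -20*56 = -1120)
A/((((-89698 + 41420) - 34404) + 101910) + 166814) = -1120/((((-89698 + 41420) - 34404) + 101910) + 166814) = -1120/(((-48278 - 34404) + 101910) + 166814) = -1120/((-82682 + 101910) + 166814) = -1120/(19228 + 166814) = -1120/186042 = -1120*1/186042 = -560/93021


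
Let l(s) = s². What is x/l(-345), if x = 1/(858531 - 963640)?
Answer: -1/12510598725 ≈ -7.9932e-11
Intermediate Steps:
x = -1/105109 (x = 1/(-105109) = -1/105109 ≈ -9.5139e-6)
x/l(-345) = -1/(105109*((-345)²)) = -1/105109/119025 = -1/105109*1/119025 = -1/12510598725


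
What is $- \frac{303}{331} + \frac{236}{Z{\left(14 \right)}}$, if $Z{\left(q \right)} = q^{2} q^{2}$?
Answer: $- \frac{2890483}{3178924} \approx -0.90926$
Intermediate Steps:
$Z{\left(q \right)} = q^{4}$
$- \frac{303}{331} + \frac{236}{Z{\left(14 \right)}} = - \frac{303}{331} + \frac{236}{14^{4}} = \left(-303\right) \frac{1}{331} + \frac{236}{38416} = - \frac{303}{331} + 236 \cdot \frac{1}{38416} = - \frac{303}{331} + \frac{59}{9604} = - \frac{2890483}{3178924}$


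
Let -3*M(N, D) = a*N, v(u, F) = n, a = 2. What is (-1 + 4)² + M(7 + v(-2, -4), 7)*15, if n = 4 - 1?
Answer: -91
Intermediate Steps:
n = 3
v(u, F) = 3
M(N, D) = -2*N/3
(-1 + 4)² + M(7 + v(-2, -4), 7)*15 = (-1 + 4)² - 2*(7 + 3)/3*15 = 3² - ⅔*10*15 = 9 - 20/3*15 = 9 - 100 = -91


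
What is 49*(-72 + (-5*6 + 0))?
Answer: -4998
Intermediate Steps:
49*(-72 + (-5*6 + 0)) = 49*(-72 + (-30 + 0)) = 49*(-72 - 30) = 49*(-102) = -4998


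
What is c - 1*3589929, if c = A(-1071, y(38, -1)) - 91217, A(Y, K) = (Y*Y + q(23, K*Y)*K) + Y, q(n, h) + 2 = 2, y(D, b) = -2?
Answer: -2535176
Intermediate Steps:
q(n, h) = 0 (q(n, h) = -2 + 2 = 0)
A(Y, K) = Y + Y² (A(Y, K) = (Y*Y + 0*K) + Y = (Y² + 0) + Y = Y² + Y = Y + Y²)
c = 1054753 (c = -1071*(1 - 1071) - 91217 = -1071*(-1070) - 91217 = 1145970 - 91217 = 1054753)
c - 1*3589929 = 1054753 - 1*3589929 = 1054753 - 3589929 = -2535176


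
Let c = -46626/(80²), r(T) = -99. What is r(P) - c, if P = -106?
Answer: -293487/3200 ≈ -91.715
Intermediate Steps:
c = -23313/3200 (c = -46626/6400 = -46626*1/6400 = -23313/3200 ≈ -7.2853)
r(P) - c = -99 - 1*(-23313/3200) = -99 + 23313/3200 = -293487/3200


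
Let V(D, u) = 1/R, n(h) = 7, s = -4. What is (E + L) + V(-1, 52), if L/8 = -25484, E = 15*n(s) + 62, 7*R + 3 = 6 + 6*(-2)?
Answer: -1833352/9 ≈ -2.0371e+5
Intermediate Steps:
R = -9/7 (R = -3/7 + (6 + 6*(-2))/7 = -3/7 + (6 - 12)/7 = -3/7 + (1/7)*(-6) = -3/7 - 6/7 = -9/7 ≈ -1.2857)
E = 167 (E = 15*7 + 62 = 105 + 62 = 167)
V(D, u) = -7/9 (V(D, u) = 1/(-9/7) = -7/9)
L = -203872 (L = 8*(-25484) = -203872)
(E + L) + V(-1, 52) = (167 - 203872) - 7/9 = -203705 - 7/9 = -1833352/9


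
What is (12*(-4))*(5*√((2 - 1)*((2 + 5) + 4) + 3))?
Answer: -240*√14 ≈ -898.00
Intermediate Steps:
(12*(-4))*(5*√((2 - 1)*((2 + 5) + 4) + 3)) = -240*√(1*(7 + 4) + 3) = -240*√(1*11 + 3) = -240*√(11 + 3) = -240*√14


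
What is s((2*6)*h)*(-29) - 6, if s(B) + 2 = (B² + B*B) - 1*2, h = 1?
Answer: -8242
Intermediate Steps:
s(B) = -4 + 2*B² (s(B) = -2 + ((B² + B*B) - 1*2) = -2 + ((B² + B²) - 2) = -2 + (2*B² - 2) = -2 + (-2 + 2*B²) = -4 + 2*B²)
s((2*6)*h)*(-29) - 6 = (-4 + 2*((2*6)*1)²)*(-29) - 6 = (-4 + 2*(12*1)²)*(-29) - 6 = (-4 + 2*12²)*(-29) - 6 = (-4 + 2*144)*(-29) - 6 = (-4 + 288)*(-29) - 6 = 284*(-29) - 6 = -8236 - 6 = -8242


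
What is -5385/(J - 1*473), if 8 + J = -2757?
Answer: 5385/3238 ≈ 1.6631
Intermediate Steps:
J = -2765 (J = -8 - 2757 = -2765)
-5385/(J - 1*473) = -5385/(-2765 - 1*473) = -5385/(-2765 - 473) = -5385/(-3238) = -5385*(-1/3238) = 5385/3238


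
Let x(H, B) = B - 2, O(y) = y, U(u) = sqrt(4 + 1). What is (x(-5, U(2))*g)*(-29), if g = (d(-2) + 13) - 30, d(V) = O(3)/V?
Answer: -1073 + 1073*sqrt(5)/2 ≈ 126.65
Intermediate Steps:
U(u) = sqrt(5)
d(V) = 3/V
x(H, B) = -2 + B
g = -37/2 (g = (3/(-2) + 13) - 30 = (3*(-1/2) + 13) - 30 = (-3/2 + 13) - 30 = 23/2 - 30 = -37/2 ≈ -18.500)
(x(-5, U(2))*g)*(-29) = ((-2 + sqrt(5))*(-37/2))*(-29) = (37 - 37*sqrt(5)/2)*(-29) = -1073 + 1073*sqrt(5)/2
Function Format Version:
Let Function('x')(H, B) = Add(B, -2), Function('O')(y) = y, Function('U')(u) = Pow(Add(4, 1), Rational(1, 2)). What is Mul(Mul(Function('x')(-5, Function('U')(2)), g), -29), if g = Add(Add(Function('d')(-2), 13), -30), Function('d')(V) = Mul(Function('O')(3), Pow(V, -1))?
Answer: Add(-1073, Mul(Rational(1073, 2), Pow(5, Rational(1, 2)))) ≈ 126.65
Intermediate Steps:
Function('U')(u) = Pow(5, Rational(1, 2))
Function('d')(V) = Mul(3, Pow(V, -1))
Function('x')(H, B) = Add(-2, B)
g = Rational(-37, 2) (g = Add(Add(Mul(3, Pow(-2, -1)), 13), -30) = Add(Add(Mul(3, Rational(-1, 2)), 13), -30) = Add(Add(Rational(-3, 2), 13), -30) = Add(Rational(23, 2), -30) = Rational(-37, 2) ≈ -18.500)
Mul(Mul(Function('x')(-5, Function('U')(2)), g), -29) = Mul(Mul(Add(-2, Pow(5, Rational(1, 2))), Rational(-37, 2)), -29) = Mul(Add(37, Mul(Rational(-37, 2), Pow(5, Rational(1, 2)))), -29) = Add(-1073, Mul(Rational(1073, 2), Pow(5, Rational(1, 2))))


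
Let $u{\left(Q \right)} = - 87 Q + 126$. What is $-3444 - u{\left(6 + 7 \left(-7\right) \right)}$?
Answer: $-7311$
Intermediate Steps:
$u{\left(Q \right)} = 126 - 87 Q$
$-3444 - u{\left(6 + 7 \left(-7\right) \right)} = -3444 - \left(126 - 87 \left(6 + 7 \left(-7\right)\right)\right) = -3444 - \left(126 - 87 \left(6 - 49\right)\right) = -3444 - \left(126 - -3741\right) = -3444 - \left(126 + 3741\right) = -3444 - 3867 = -7311$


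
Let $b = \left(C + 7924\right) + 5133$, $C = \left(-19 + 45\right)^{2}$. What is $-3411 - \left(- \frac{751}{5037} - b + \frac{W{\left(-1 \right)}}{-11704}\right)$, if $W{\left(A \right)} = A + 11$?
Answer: $\frac{304261100765}{29476524} \approx 10322.0$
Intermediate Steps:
$C = 676$ ($C = 26^{2} = 676$)
$W{\left(A \right)} = 11 + A$
$b = 13733$ ($b = \left(676 + 7924\right) + 5133 = 8600 + 5133 = 13733$)
$-3411 - \left(- \frac{751}{5037} - b + \frac{W{\left(-1 \right)}}{-11704}\right) = -3411 - \left(-13733 - \frac{751}{5037} + \frac{11 - 1}{-11704}\right) = -3411 - \left(-13733 - \frac{751}{5037} - \frac{5}{5852}\right) = -3411 + \left(13733 - \left(- \frac{751}{5037} - \frac{5}{5852}\right)\right) = -3411 + \left(13733 - - \frac{4420037}{29476524}\right) = -3411 + \left(13733 + \frac{4420037}{29476524}\right) = -3411 + \frac{404805524129}{29476524} = \frac{304261100765}{29476524}$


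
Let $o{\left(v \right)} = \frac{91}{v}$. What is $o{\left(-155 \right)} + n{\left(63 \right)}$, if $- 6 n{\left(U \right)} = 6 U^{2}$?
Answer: $- \frac{615286}{155} \approx -3969.6$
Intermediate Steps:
$n{\left(U \right)} = - U^{2}$ ($n{\left(U \right)} = - \frac{6 U^{2}}{6} = - U^{2}$)
$o{\left(-155 \right)} + n{\left(63 \right)} = \frac{91}{-155} - 63^{2} = 91 \left(- \frac{1}{155}\right) - 3969 = - \frac{91}{155} - 3969 = - \frac{615286}{155}$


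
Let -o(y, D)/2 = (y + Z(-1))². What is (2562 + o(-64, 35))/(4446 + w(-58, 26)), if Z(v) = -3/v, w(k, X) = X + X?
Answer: -2440/2249 ≈ -1.0849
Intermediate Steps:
w(k, X) = 2*X
o(y, D) = -2*(3 + y)² (o(y, D) = -2*(y - 3/(-1))² = -2*(y - 3*(-1))² = -2*(y + 3)² = -2*(3 + y)²)
(2562 + o(-64, 35))/(4446 + w(-58, 26)) = (2562 - 2*(3 - 64)²)/(4446 + 2*26) = (2562 - 2*(-61)²)/(4446 + 52) = (2562 - 2*3721)/4498 = (2562 - 7442)*(1/4498) = -4880*1/4498 = -2440/2249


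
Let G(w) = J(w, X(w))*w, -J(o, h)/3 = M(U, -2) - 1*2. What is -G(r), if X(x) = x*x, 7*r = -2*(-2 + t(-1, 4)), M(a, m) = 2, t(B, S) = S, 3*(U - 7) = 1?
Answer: 0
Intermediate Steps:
U = 22/3 (U = 7 + (⅓)*1 = 7 + ⅓ = 22/3 ≈ 7.3333)
r = -4/7 (r = (-2*(-2 + 4))/7 = (-2*2)/7 = (⅐)*(-4) = -4/7 ≈ -0.57143)
X(x) = x²
J(o, h) = 0 (J(o, h) = -3*(2 - 1*2) = -3*(2 - 2) = -3*0 = 0)
G(w) = 0 (G(w) = 0*w = 0)
-G(r) = -1*0 = 0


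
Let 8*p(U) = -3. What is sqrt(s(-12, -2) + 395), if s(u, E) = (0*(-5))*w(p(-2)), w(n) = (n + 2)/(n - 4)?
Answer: sqrt(395) ≈ 19.875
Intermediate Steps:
p(U) = -3/8 (p(U) = (1/8)*(-3) = -3/8)
w(n) = (2 + n)/(-4 + n)
s(u, E) = 0 (s(u, E) = (0*(-5))*((2 - 3/8)/(-4 - 3/8)) = 0*((13/8)/(-35/8)) = 0*(-8/35*13/8) = 0*(-13/35) = 0)
sqrt(s(-12, -2) + 395) = sqrt(0 + 395) = sqrt(395)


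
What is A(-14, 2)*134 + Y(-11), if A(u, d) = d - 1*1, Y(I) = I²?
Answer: 255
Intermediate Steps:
A(u, d) = -1 + d (A(u, d) = d - 1 = -1 + d)
A(-14, 2)*134 + Y(-11) = (-1 + 2)*134 + (-11)² = 1*134 + 121 = 134 + 121 = 255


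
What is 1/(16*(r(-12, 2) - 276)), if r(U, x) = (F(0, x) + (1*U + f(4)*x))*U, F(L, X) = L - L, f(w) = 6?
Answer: -1/4416 ≈ -0.00022645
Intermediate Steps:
F(L, X) = 0
r(U, x) = U*(U + 6*x) (r(U, x) = (0 + (1*U + 6*x))*U = (0 + (U + 6*x))*U = (U + 6*x)*U = U*(U + 6*x))
1/(16*(r(-12, 2) - 276)) = 1/(16*(-12*(-12 + 6*2) - 276)) = 1/(16*(-12*(-12 + 12) - 276)) = 1/(16*(-12*0 - 276)) = 1/(16*(0 - 276)) = (1/16)/(-276) = (1/16)*(-1/276) = -1/4416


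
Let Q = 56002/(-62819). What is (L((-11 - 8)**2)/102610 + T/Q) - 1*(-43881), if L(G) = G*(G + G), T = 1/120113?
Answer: 15144498571254415081/345106582834930 ≈ 43884.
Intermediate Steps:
T = 1/120113 ≈ 8.3255e-6
Q = -56002/62819 (Q = 56002*(-1/62819) = -56002/62819 ≈ -0.89148)
L(G) = 2*G**2 (L(G) = G*(2*G) = 2*G**2)
(L((-11 - 8)**2)/102610 + T/Q) - 1*(-43881) = ((2*((-11 - 8)**2)**2)/102610 + 1/(120113*(-56002/62819))) - 1*(-43881) = ((2*((-19)**2)**2)*(1/102610) + (1/120113)*(-62819/56002)) + 43881 = ((2*361**2)*(1/102610) - 62819/6726568226) + 43881 = ((2*130321)*(1/102610) - 62819/6726568226) + 43881 = (260642*(1/102610) - 62819/6726568226) + 43881 = (130321/51305 - 62819/6726568226) + 43881 = 876609874851751/345106582834930 + 43881 = 15144498571254415081/345106582834930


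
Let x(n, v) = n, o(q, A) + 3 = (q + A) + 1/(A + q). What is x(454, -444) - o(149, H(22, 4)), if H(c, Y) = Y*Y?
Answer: 48179/165 ≈ 291.99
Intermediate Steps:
H(c, Y) = Y**2
o(q, A) = -3 + A + q + 1/(A + q) (o(q, A) = -3 + ((q + A) + 1/(A + q)) = -3 + ((A + q) + 1/(A + q)) = -3 + (A + q + 1/(A + q)) = -3 + A + q + 1/(A + q))
x(454, -444) - o(149, H(22, 4)) = 454 - (1 + (4**2)**2 + 149**2 - 3*4**2 - 3*149 + 2*4**2*149)/(4**2 + 149) = 454 - (1 + 16**2 + 22201 - 3*16 - 447 + 2*16*149)/(16 + 149) = 454 - (1 + 256 + 22201 - 48 - 447 + 4768)/165 = 454 - 26731/165 = 48179/165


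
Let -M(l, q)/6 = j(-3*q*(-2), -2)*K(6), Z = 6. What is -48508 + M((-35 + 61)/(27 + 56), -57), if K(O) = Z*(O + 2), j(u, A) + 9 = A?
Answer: -45340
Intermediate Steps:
j(u, A) = -9 + A
K(O) = 12 + 6*O (K(O) = 6*(O + 2) = 6*(2 + O) = 12 + 6*O)
M(l, q) = 3168 (M(l, q) = -6*(-9 - 2)*(12 + 6*6) = -(-66)*(12 + 36) = -(-66)*48 = -6*(-528) = 3168)
-48508 + M((-35 + 61)/(27 + 56), -57) = -48508 + 3168 = -45340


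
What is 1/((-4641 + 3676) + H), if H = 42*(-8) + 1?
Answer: -1/1300 ≈ -0.00076923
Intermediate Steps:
H = -335 (H = -336 + 1 = -335)
1/((-4641 + 3676) + H) = 1/((-4641 + 3676) - 335) = 1/(-965 - 335) = 1/(-1300) = -1/1300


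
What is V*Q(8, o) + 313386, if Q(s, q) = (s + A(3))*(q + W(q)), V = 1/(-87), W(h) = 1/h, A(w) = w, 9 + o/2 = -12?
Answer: 1145131859/3654 ≈ 3.1339e+5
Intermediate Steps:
o = -42 (o = -18 + 2*(-12) = -18 - 24 = -42)
W(h) = 1/h
V = -1/87 ≈ -0.011494
Q(s, q) = (3 + s)*(q + 1/q) (Q(s, q) = (s + 3)*(q + 1/q) = (3 + s)*(q + 1/q))
V*Q(8, o) + 313386 = -(3 + 8 + (-42)²*(3 + 8))/(87*(-42)) + 313386 = -(-1)*(3 + 8 + 1764*11)/3654 + 313386 = -(-1)*(3 + 8 + 19404)/3654 + 313386 = -(-1)*19415/3654 + 313386 = -1/87*(-19415/42) + 313386 = 19415/3654 + 313386 = 1145131859/3654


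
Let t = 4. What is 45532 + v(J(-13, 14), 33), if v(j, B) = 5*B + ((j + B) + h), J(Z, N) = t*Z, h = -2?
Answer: 45676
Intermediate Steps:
J(Z, N) = 4*Z
v(j, B) = -2 + j + 6*B (v(j, B) = 5*B + ((j + B) - 2) = 5*B + ((B + j) - 2) = 5*B + (-2 + B + j) = -2 + j + 6*B)
45532 + v(J(-13, 14), 33) = 45532 + (-2 + 4*(-13) + 6*33) = 45532 + (-2 - 52 + 198) = 45532 + 144 = 45676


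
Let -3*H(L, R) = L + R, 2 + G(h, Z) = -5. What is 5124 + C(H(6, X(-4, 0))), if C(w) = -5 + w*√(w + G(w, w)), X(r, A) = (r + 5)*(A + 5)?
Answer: 5119 - 44*I*√6/9 ≈ 5119.0 - 11.975*I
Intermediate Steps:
X(r, A) = (5 + A)*(5 + r) (X(r, A) = (5 + r)*(5 + A) = (5 + A)*(5 + r))
G(h, Z) = -7 (G(h, Z) = -2 - 5 = -7)
H(L, R) = -L/3 - R/3 (H(L, R) = -(L + R)/3 = -L/3 - R/3)
C(w) = -5 + w*√(-7 + w) (C(w) = -5 + w*√(w - 7) = -5 + w*√(-7 + w))
5124 + C(H(6, X(-4, 0))) = 5124 + (-5 + (-⅓*6 - (25 + 5*0 + 5*(-4) + 0*(-4))/3)*√(-7 + (-⅓*6 - (25 + 5*0 + 5*(-4) + 0*(-4))/3))) = 5124 + (-5 + (-2 - (25 + 0 - 20 + 0)/3)*√(-7 + (-2 - (25 + 0 - 20 + 0)/3))) = 5124 + (-5 + (-2 - ⅓*5)*√(-7 + (-2 - ⅓*5))) = 5124 + (-5 + (-2 - 5/3)*√(-7 + (-2 - 5/3))) = 5124 + (-5 - 11*√(-7 - 11/3)/3) = 5124 + (-5 - 44*I*√6/9) = 5119 - 44*I*√6/9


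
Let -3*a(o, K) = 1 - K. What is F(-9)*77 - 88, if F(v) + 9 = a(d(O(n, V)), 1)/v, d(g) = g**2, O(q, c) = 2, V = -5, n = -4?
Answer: -781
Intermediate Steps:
a(o, K) = -1/3 + K/3 (a(o, K) = -(1 - K)/3 = -1/3 + K/3)
F(v) = -9 (F(v) = -9 + (-1/3 + (1/3)*1)/v = -9 + (-1/3 + 1/3)/v = -9 + 0/v = -9 + 0 = -9)
F(-9)*77 - 88 = -9*77 - 88 = -693 - 88 = -781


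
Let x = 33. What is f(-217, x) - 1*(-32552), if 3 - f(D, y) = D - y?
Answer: 32805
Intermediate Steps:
f(D, y) = 3 + y - D (f(D, y) = 3 - (D - y) = 3 + (y - D) = 3 + y - D)
f(-217, x) - 1*(-32552) = (3 + 33 - 1*(-217)) - 1*(-32552) = (3 + 33 + 217) + 32552 = 253 + 32552 = 32805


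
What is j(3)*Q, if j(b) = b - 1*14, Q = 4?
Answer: -44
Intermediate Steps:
j(b) = -14 + b (j(b) = b - 14 = -14 + b)
j(3)*Q = (-14 + 3)*4 = -11*4 = -44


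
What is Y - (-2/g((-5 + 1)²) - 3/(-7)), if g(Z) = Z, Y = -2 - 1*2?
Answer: -241/56 ≈ -4.3036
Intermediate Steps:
Y = -4 (Y = -2 - 2 = -4)
Y - (-2/g((-5 + 1)²) - 3/(-7)) = -4 - (-2/(-5 + 1)² - 3/(-7)) = -4 - (-2/((-4)²) - 3*(-⅐)) = -4 - (-2/16 + 3/7) = -4 - (-2*1/16 + 3/7) = -4 - (-⅛ + 3/7) = -4 - 1*17/56 = -4 - 17/56 = -241/56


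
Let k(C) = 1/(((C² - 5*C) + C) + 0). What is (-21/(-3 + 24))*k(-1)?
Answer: -⅕ ≈ -0.20000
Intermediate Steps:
k(C) = 1/(C² - 4*C) (k(C) = 1/((C² - 4*C) + 0) = 1/(C² - 4*C))
(-21/(-3 + 24))*k(-1) = (-21/(-3 + 24))*(1/((-1)*(-4 - 1))) = (-21/21)*(-1/(-5)) = (-21*1/21)*(-1*(-⅕)) = -1*⅕ = -⅕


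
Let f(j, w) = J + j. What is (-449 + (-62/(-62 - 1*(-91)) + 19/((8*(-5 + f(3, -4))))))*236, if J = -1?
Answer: -18558037/174 ≈ -1.0666e+5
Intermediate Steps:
f(j, w) = -1 + j
(-449 + (-62/(-62 - 1*(-91)) + 19/((8*(-5 + f(3, -4))))))*236 = (-449 + (-62/(-62 - 1*(-91)) + 19/((8*(-5 + (-1 + 3))))))*236 = (-449 + (-62/(-62 + 91) + 19/((8*(-5 + 2)))))*236 = (-449 + (-62/29 + 19/((8*(-3)))))*236 = (-449 + (-62*1/29 + 19/(-24)))*236 = (-449 + (-62/29 + 19*(-1/24)))*236 = (-449 + (-62/29 - 19/24))*236 = (-449 - 2039/696)*236 = -314543/696*236 = -18558037/174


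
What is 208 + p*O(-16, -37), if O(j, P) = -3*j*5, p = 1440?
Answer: 345808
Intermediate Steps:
O(j, P) = -15*j
208 + p*O(-16, -37) = 208 + 1440*(-15*(-16)) = 208 + 1440*240 = 208 + 345600 = 345808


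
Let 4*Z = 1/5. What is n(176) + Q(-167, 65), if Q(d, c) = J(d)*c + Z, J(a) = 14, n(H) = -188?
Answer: 14441/20 ≈ 722.05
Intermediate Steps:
Z = 1/20 (Z = (¼)/5 = (¼)*(⅕) = 1/20 ≈ 0.050000)
Q(d, c) = 1/20 + 14*c (Q(d, c) = 14*c + 1/20 = 1/20 + 14*c)
n(176) + Q(-167, 65) = -188 + (1/20 + 14*65) = -188 + (1/20 + 910) = -188 + 18201/20 = 14441/20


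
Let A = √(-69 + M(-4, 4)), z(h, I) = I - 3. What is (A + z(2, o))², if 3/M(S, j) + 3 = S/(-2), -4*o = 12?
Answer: 36*(1 - I*√2)² ≈ -36.0 - 101.82*I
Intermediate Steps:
o = -3 (o = -¼*12 = -3)
M(S, j) = 3/(-3 - S/2) (M(S, j) = 3/(-3 + S/(-2)) = 3/(-3 + S*(-½)) = 3/(-3 - S/2))
z(h, I) = -3 + I
A = 6*I*√2 (A = √(-69 - 6/(6 - 4)) = √(-69 - 6/2) = √(-69 - 6*½) = √(-69 - 3) = √(-72) = 6*I*√2 ≈ 8.4853*I)
(A + z(2, o))² = (6*I*√2 + (-3 - 3))² = (6*I*√2 - 6)² = (-6 + 6*I*√2)²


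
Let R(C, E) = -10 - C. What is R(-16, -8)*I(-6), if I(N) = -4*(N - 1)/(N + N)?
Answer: -14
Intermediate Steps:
I(N) = -2*(-1 + N)/N (I(N) = -4*(-1 + N)/(2*N) = -4*(-1 + N)*1/(2*N) = -2*(-1 + N)/N)
R(-16, -8)*I(-6) = (-10 - 1*(-16))*(-2 + 2/(-6)) = (-10 + 16)*(-2 + 2*(-⅙)) = 6*(-2 - ⅓) = 6*(-7/3) = -14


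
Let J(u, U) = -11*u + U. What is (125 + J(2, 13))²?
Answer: 13456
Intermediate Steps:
J(u, U) = U - 11*u
(125 + J(2, 13))² = (125 + (13 - 11*2))² = (125 + (13 - 22))² = (125 - 9)² = 116² = 13456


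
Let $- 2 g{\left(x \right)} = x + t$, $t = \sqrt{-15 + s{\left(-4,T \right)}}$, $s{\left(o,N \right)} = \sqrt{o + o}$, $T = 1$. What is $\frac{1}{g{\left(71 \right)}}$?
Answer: $- \frac{1}{\frac{71}{2} + \frac{\sqrt{-15 + 2 i \sqrt{2}}}{2}} \approx -0.027942 + 0.0015231 i$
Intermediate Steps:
$s{\left(o,N \right)} = \sqrt{2} \sqrt{o}$ ($s{\left(o,N \right)} = \sqrt{2 o} = \sqrt{2} \sqrt{o}$)
$t = \sqrt{-15 + 2 i \sqrt{2}}$ ($t = \sqrt{-15 + \sqrt{2} \sqrt{-4}} = \sqrt{-15 + \sqrt{2} \cdot 2 i} = \sqrt{-15 + 2 i \sqrt{2}} \approx 0.36355 + 3.89 i$)
$g{\left(x \right)} = - \frac{x}{2} - \frac{\sqrt{-15 + 2 i \sqrt{2}}}{2}$ ($g{\left(x \right)} = - \frac{x + \sqrt{-15 + 2 i \sqrt{2}}}{2} = - \frac{x}{2} - \frac{\sqrt{-15 + 2 i \sqrt{2}}}{2}$)
$\frac{1}{g{\left(71 \right)}} = \frac{1}{\left(- \frac{1}{2}\right) 71 - \frac{\sqrt{-15 + 2 i \sqrt{2}}}{2}} = \frac{1}{- \frac{71}{2} - \frac{\sqrt{-15 + 2 i \sqrt{2}}}{2}}$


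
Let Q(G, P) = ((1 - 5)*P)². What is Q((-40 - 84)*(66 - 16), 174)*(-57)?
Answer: -27611712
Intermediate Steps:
Q(G, P) = 16*P² (Q(G, P) = (-4*P)² = 16*P²)
Q((-40 - 84)*(66 - 16), 174)*(-57) = (16*174²)*(-57) = (16*30276)*(-57) = 484416*(-57) = -27611712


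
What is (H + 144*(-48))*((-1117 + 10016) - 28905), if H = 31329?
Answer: -488486502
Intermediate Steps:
(H + 144*(-48))*((-1117 + 10016) - 28905) = (31329 + 144*(-48))*((-1117 + 10016) - 28905) = (31329 - 6912)*(8899 - 28905) = 24417*(-20006) = -488486502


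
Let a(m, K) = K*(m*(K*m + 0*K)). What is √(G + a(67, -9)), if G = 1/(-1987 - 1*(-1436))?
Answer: √110392055458/551 ≈ 603.00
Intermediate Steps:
a(m, K) = K²*m² (a(m, K) = K*(m*(K*m + 0)) = K*(m*(K*m)) = K*(K*m²) = K²*m²)
G = -1/551 (G = 1/(-1987 + 1436) = 1/(-551) = -1/551 ≈ -0.0018149)
√(G + a(67, -9)) = √(-1/551 + (-9)²*67²) = √(-1/551 + 81*4489) = √(-1/551 + 363609) = √(200348558/551) = √110392055458/551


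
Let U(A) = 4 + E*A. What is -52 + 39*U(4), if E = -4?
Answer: -520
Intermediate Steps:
U(A) = 4 - 4*A
-52 + 39*U(4) = -52 + 39*(4 - 4*4) = -52 + 39*(4 - 16) = -52 + 39*(-12) = -52 - 468 = -520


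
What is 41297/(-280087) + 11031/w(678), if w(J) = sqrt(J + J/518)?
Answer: -41297/280087 + 3677*sqrt(5063191)/19549 ≈ 423.09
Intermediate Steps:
w(J) = sqrt(268842)*sqrt(J)/518 (w(J) = sqrt(J + J*(1/518)) = sqrt(J + J/518) = sqrt(519*J/518) = sqrt(268842)*sqrt(J)/518)
41297/(-280087) + 11031/w(678) = 41297/(-280087) + 11031/((sqrt(268842)*sqrt(678)/518)) = 41297*(-1/280087) + 11031/((3*sqrt(5063191)/259)) = -41297/280087 + 11031*(sqrt(5063191)/58647) = -41297/280087 + 3677*sqrt(5063191)/19549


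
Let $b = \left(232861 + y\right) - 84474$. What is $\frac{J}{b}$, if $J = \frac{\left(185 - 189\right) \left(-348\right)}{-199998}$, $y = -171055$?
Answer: $\frac{58}{188898111} \approx 3.0704 \cdot 10^{-7}$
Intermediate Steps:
$b = -22668$ ($b = \left(232861 - 171055\right) - 84474 = 61806 - 84474 = -22668$)
$J = - \frac{232}{33333}$ ($J = \left(-4\right) \left(-348\right) \left(- \frac{1}{199998}\right) = 1392 \left(- \frac{1}{199998}\right) = - \frac{232}{33333} \approx -0.0069601$)
$\frac{J}{b} = - \frac{232}{33333 \left(-22668\right)} = \left(- \frac{232}{33333}\right) \left(- \frac{1}{22668}\right) = \frac{58}{188898111}$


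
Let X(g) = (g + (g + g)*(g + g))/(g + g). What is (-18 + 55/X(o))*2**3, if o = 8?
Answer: -352/3 ≈ -117.33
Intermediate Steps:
X(g) = (g + 4*g**2)/(2*g) (X(g) = (g + (2*g)*(2*g))/((2*g)) = (g + 4*g**2)*(1/(2*g)) = (g + 4*g**2)/(2*g))
(-18 + 55/X(o))*2**3 = (-18 + 55/(1/2 + 2*8))*2**3 = (-18 + 55/(1/2 + 16))*8 = (-18 + 55/(33/2))*8 = (-18 + 55*(2/33))*8 = (-18 + 10/3)*8 = -44/3*8 = -352/3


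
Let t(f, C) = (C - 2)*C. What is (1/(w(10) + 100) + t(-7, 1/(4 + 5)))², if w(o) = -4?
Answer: 267289/6718464 ≈ 0.039784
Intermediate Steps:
t(f, C) = C*(-2 + C) (t(f, C) = (-2 + C)*C = C*(-2 + C))
(1/(w(10) + 100) + t(-7, 1/(4 + 5)))² = (1/(-4 + 100) + (-2 + 1/(4 + 5))/(4 + 5))² = (1/96 + (-2 + 1/9)/9)² = (1/96 + (-2 + ⅑)/9)² = (1/96 + (⅑)*(-17/9))² = (1/96 - 17/81)² = (-517/2592)² = 267289/6718464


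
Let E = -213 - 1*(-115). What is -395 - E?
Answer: -297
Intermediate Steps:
E = -98 (E = -213 + 115 = -98)
-395 - E = -395 - 1*(-98) = -395 + 98 = -297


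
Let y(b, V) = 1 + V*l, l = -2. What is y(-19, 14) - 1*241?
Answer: -268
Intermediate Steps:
y(b, V) = 1 - 2*V (y(b, V) = 1 + V*(-2) = 1 - 2*V)
y(-19, 14) - 1*241 = (1 - 2*14) - 1*241 = (1 - 28) - 241 = -27 - 241 = -268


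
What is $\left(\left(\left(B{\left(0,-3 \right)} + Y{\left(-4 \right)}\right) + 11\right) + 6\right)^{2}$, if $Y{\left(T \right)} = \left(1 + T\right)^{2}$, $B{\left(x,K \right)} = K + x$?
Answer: $529$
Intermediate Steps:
$\left(\left(\left(B{\left(0,-3 \right)} + Y{\left(-4 \right)}\right) + 11\right) + 6\right)^{2} = \left(\left(\left(\left(-3 + 0\right) + \left(1 - 4\right)^{2}\right) + 11\right) + 6\right)^{2} = \left(\left(\left(-3 + \left(-3\right)^{2}\right) + 11\right) + 6\right)^{2} = \left(\left(\left(-3 + 9\right) + 11\right) + 6\right)^{2} = \left(\left(6 + 11\right) + 6\right)^{2} = \left(17 + 6\right)^{2} = 23^{2} = 529$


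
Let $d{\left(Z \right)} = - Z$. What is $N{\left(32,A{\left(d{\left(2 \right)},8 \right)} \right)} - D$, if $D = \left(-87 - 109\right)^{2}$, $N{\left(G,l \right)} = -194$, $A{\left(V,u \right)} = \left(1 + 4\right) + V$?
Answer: $-38610$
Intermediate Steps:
$A{\left(V,u \right)} = 5 + V$
$D = 38416$ ($D = \left(-196\right)^{2} = 38416$)
$N{\left(32,A{\left(d{\left(2 \right)},8 \right)} \right)} - D = -194 - 38416 = -38610$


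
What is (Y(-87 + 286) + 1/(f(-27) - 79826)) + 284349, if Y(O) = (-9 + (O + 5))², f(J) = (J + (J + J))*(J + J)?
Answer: 24323763047/75452 ≈ 3.2237e+5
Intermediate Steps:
f(J) = 6*J² (f(J) = (J + 2*J)*(2*J) = (3*J)*(2*J) = 6*J²)
Y(O) = (-4 + O)² (Y(O) = (-9 + (5 + O))² = (-4 + O)²)
(Y(-87 + 286) + 1/(f(-27) - 79826)) + 284349 = ((-4 + (-87 + 286))² + 1/(6*(-27)² - 79826)) + 284349 = ((-4 + 199)² + 1/(6*729 - 79826)) + 284349 = (195² + 1/(4374 - 79826)) + 284349 = (38025 + 1/(-75452)) + 284349 = (38025 - 1/75452) + 284349 = 2869062299/75452 + 284349 = 24323763047/75452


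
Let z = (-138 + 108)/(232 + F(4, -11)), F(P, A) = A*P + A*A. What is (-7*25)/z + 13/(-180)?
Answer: 324437/180 ≈ 1802.4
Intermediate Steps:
F(P, A) = A² + A*P (F(P, A) = A*P + A² = A² + A*P)
z = -10/103 (z = (-138 + 108)/(232 - 11*(-11 + 4)) = -30/(232 - 11*(-7)) = -30/(232 + 77) = -30/309 = -30*1/309 = -10/103 ≈ -0.097087)
(-7*25)/z + 13/(-180) = (-7*25)/(-10/103) + 13/(-180) = -175*(-103/10) + 13*(-1/180) = 3605/2 - 13/180 = 324437/180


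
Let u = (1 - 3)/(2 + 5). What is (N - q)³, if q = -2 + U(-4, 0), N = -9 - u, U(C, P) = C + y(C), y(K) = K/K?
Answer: -17576/343 ≈ -51.242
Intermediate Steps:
y(K) = 1
U(C, P) = 1 + C (U(C, P) = C + 1 = 1 + C)
u = -2/7 ≈ -0.28571
N = -61/7 (N = -9 - 1*(-2/7) = -9 + 2/7 = -61/7 ≈ -8.7143)
q = -5 (q = -2 + (1 - 4) = -2 - 3 = -5)
(N - q)³ = (-61/7 - 1*(-5))³ = (-61/7 + 5)³ = (-26/7)³ = -17576/343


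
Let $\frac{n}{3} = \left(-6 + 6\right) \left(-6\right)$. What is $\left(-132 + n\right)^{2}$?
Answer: $17424$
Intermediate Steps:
$n = 0$ ($n = 3 \left(-6 + 6\right) \left(-6\right) = 3 \cdot 0 \left(-6\right) = 3 \cdot 0 = 0$)
$\left(-132 + n\right)^{2} = \left(-132 + 0\right)^{2} = \left(-132\right)^{2} = 17424$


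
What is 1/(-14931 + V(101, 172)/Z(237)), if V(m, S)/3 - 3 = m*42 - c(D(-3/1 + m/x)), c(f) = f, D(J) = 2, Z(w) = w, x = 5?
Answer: -79/1175306 ≈ -6.7217e-5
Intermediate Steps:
V(m, S) = 3 + 126*m (V(m, S) = 9 + 3*(m*42 - 1*2) = 9 + 3*(42*m - 2) = 9 + 3*(-2 + 42*m) = 9 + (-6 + 126*m) = 3 + 126*m)
1/(-14931 + V(101, 172)/Z(237)) = 1/(-14931 + (3 + 126*101)/237) = 1/(-14931 + (3 + 12726)*(1/237)) = 1/(-14931 + 12729*(1/237)) = 1/(-14931 + 4243/79) = 1/(-1175306/79) = -79/1175306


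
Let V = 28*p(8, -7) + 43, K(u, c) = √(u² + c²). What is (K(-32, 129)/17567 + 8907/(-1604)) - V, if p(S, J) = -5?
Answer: 146681/1604 + √17665/17567 ≈ 91.455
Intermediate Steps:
K(u, c) = √(c² + u²)
V = -97 (V = 28*(-5) + 43 = -140 + 43 = -97)
(K(-32, 129)/17567 + 8907/(-1604)) - V = (√(129² + (-32)²)/17567 + 8907/(-1604)) - 1*(-97) = (√(16641 + 1024)*(1/17567) + 8907*(-1/1604)) + 97 = (√17665*(1/17567) - 8907/1604) + 97 = (√17665/17567 - 8907/1604) + 97 = (-8907/1604 + √17665/17567) + 97 = 146681/1604 + √17665/17567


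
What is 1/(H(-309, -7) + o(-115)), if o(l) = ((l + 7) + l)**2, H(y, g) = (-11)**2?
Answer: 1/49850 ≈ 2.0060e-5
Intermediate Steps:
H(y, g) = 121
o(l) = (7 + 2*l)**2 (o(l) = ((7 + l) + l)**2 = (7 + 2*l)**2)
1/(H(-309, -7) + o(-115)) = 1/(121 + (7 + 2*(-115))**2) = 1/(121 + (7 - 230)**2) = 1/(121 + (-223)**2) = 1/(121 + 49729) = 1/49850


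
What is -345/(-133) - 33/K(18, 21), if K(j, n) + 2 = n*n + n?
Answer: 154311/61180 ≈ 2.5222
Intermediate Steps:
K(j, n) = -2 + n + n**2 (K(j, n) = -2 + (n*n + n) = -2 + (n**2 + n) = -2 + (n + n**2) = -2 + n + n**2)
-345/(-133) - 33/K(18, 21) = -345/(-133) - 33/(-2 + 21 + 21**2) = -345*(-1/133) - 33/(-2 + 21 + 441) = 345/133 - 33/460 = 154311/61180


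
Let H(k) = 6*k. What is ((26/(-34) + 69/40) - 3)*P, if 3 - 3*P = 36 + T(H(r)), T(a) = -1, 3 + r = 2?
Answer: 5548/255 ≈ 21.757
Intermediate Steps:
r = -1 (r = -3 + 2 = -1)
P = -32/3 (P = 1 - (36 - 1)/3 = 1 - ⅓*35 = 1 - 35/3 = -32/3 ≈ -10.667)
((26/(-34) + 69/40) - 3)*P = ((26/(-34) + 69/40) - 3)*(-32/3) = ((26*(-1/34) + 69*(1/40)) - 3)*(-32/3) = ((-13/17 + 69/40) - 3)*(-32/3) = (653/680 - 3)*(-32/3) = -1387/680*(-32/3) = 5548/255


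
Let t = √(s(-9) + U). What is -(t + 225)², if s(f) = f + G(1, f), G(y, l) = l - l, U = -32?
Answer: -(225 + I*√41)² ≈ -50584.0 - 2881.4*I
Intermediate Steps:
G(y, l) = 0
s(f) = f (s(f) = f + 0 = f)
t = I*√41 (t = √(-9 - 32) = √(-41) = I*√41 ≈ 6.4031*I)
-(t + 225)² = -(I*√41 + 225)² = -(225 + I*√41)²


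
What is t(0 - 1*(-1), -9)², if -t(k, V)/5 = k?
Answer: 25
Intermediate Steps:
t(k, V) = -5*k
t(0 - 1*(-1), -9)² = (-5*(0 - 1*(-1)))² = (-5*(0 + 1))² = (-5*1)² = (-5)² = 25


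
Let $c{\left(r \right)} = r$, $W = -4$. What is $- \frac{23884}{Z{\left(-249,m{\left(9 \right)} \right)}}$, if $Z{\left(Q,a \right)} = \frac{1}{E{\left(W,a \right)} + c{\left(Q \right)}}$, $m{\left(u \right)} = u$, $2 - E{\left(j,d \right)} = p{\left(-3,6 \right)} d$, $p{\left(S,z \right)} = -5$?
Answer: $4824568$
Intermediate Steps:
$E{\left(j,d \right)} = 2 + 5 d$ ($E{\left(j,d \right)} = 2 - - 5 d = 2 + 5 d$)
$Z{\left(Q,a \right)} = \frac{1}{2 + Q + 5 a}$ ($Z{\left(Q,a \right)} = \frac{1}{\left(2 + 5 a\right) + Q} = \frac{1}{2 + Q + 5 a}$)
$- \frac{23884}{Z{\left(-249,m{\left(9 \right)} \right)}} = - \frac{23884}{\frac{1}{2 - 249 + 5 \cdot 9}} = - \frac{23884}{\frac{1}{2 - 249 + 45}} = - \frac{23884}{\frac{1}{-202}} = - \frac{23884}{- \frac{1}{202}} = \left(-23884\right) \left(-202\right) = 4824568$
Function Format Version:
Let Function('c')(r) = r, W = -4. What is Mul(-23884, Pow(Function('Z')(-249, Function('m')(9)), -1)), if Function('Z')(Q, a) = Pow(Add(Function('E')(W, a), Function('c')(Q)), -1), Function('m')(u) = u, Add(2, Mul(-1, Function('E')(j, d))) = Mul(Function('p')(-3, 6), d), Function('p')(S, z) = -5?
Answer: 4824568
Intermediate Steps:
Function('E')(j, d) = Add(2, Mul(5, d)) (Function('E')(j, d) = Add(2, Mul(-1, Mul(-5, d))) = Add(2, Mul(5, d)))
Function('Z')(Q, a) = Pow(Add(2, Q, Mul(5, a)), -1) (Function('Z')(Q, a) = Pow(Add(Add(2, Mul(5, a)), Q), -1) = Pow(Add(2, Q, Mul(5, a)), -1))
Mul(-23884, Pow(Function('Z')(-249, Function('m')(9)), -1)) = Mul(-23884, Pow(Pow(Add(2, -249, Mul(5, 9)), -1), -1)) = Mul(-23884, Pow(Pow(Add(2, -249, 45), -1), -1)) = Mul(-23884, Pow(Pow(-202, -1), -1)) = Mul(-23884, Pow(Rational(-1, 202), -1)) = Mul(-23884, -202) = 4824568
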